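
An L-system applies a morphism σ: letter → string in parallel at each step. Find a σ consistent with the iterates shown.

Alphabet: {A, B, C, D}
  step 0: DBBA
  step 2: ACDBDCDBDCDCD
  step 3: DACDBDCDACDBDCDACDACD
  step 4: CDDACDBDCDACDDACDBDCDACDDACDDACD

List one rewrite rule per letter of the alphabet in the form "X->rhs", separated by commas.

  step 3 ⇒ step 4: DACDBDCDACDBDCDACDACD ⇒ CD·D·A·CD·BD·CD·A·CD·D·A·CD·BD·CD·A·CD·D·A·CD·D·A·CD
    A ↦ D
    B ↦ BD
    C ↦ A
    D ↦ CD

A->D, B->BD, C->A, D->CD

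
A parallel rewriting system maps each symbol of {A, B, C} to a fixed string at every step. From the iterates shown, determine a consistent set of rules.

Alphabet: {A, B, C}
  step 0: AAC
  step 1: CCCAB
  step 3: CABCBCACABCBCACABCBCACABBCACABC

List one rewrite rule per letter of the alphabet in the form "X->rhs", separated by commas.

A->C, B->BCA, C->CAB

  step 0 ⇒ step 1: AAC ⇒ C·C·CAB
    A ↦ C
    C ↦ CAB
    B ↦ BCA  (constrained at step 1)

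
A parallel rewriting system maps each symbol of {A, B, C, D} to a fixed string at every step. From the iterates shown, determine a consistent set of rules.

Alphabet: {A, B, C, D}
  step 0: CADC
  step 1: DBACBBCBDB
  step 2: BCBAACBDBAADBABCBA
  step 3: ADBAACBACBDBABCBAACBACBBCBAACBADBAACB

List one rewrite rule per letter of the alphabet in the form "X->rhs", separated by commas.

A->ACB, B->A, C->DB, D->BCB

  step 2 ⇒ step 3: BCBAACBDBAADBABCBA ⇒ A·DB·A·ACB·ACB·DB·A·BCB·A·ACB·ACB·BCB·A·ACB·A·DB·A·ACB
    A ↦ ACB
    B ↦ A
    C ↦ DB
    D ↦ BCB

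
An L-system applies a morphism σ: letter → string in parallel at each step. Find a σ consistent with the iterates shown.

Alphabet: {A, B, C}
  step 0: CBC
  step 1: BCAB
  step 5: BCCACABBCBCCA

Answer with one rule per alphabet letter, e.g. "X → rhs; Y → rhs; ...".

A->C, B->CA, C->B

  step 0 ⇒ step 1: CBC ⇒ B·CA·B
    B ↦ CA
    C ↦ B
    A ↦ C  (constrained at step 1)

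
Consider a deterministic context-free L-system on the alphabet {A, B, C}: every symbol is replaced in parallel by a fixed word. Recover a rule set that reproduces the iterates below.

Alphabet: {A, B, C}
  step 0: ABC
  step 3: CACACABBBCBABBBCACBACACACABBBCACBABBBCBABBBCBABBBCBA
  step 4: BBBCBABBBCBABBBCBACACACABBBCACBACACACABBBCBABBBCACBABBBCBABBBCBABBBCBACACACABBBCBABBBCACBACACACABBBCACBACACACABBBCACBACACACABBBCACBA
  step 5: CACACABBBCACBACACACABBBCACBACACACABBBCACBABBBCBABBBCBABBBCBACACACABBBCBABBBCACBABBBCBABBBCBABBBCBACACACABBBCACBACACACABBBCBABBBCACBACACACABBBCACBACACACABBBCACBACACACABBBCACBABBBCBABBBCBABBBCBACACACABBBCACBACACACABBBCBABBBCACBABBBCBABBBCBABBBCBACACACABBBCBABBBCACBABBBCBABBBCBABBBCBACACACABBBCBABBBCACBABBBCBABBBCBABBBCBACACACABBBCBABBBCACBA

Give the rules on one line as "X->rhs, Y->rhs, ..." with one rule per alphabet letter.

A->CBA, B->CA, C->BBB

  step 4 ⇒ step 5: BBBCBABBBCBABBBCBACACACABBBCACBACACACABBBCBABBBCACBABBBCBABBBCBABBBCBACACACABBBCBABBBCACBACACACABBBCACBACACACABBBCACBACACACABBBCACBA ⇒ CA·CA·CA·BBB·CA·CBA·CA·CA·CA·BBB·CA·CBA·CA·CA·CA·BBB·CA·CBA·BBB·CBA·BBB·CBA·BBB·CBA·CA·CA·CA·BBB·CBA·BBB·CA·CBA·BBB·CBA·BBB·CBA·BBB·CBA·CA·CA·CA·BBB·CA·CBA·CA·CA·CA·BBB·CBA·BBB·CA·CBA·CA·CA·CA·BBB·CA·CBA·CA·CA·CA·BBB·CA·CBA·CA·CA·CA·BBB·CA·CBA·BBB·CBA·BBB·CBA·BBB·CBA·CA·CA·CA·BBB·CA·CBA·CA·CA·CA·BBB·CBA·BBB·CA·CBA·BBB·CBA·BBB·CBA·BBB·CBA·CA·CA·CA·BBB·CBA·BBB·CA·CBA·BBB·CBA·BBB·CBA·BBB·CBA·CA·CA·CA·BBB·CBA·BBB·CA·CBA·BBB·CBA·BBB·CBA·BBB·CBA·CA·CA·CA·BBB·CBA·BBB·CA·CBA
    A ↦ CBA
    B ↦ CA
    C ↦ BBB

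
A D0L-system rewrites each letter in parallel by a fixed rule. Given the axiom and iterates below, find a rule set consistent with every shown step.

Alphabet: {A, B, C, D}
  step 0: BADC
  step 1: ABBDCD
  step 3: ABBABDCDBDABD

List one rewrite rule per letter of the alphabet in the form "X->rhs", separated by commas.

A->B, B->A, C->CD, D->BD

  step 0 ⇒ step 1: BADC ⇒ A·B·BD·CD
    A ↦ B
    B ↦ A
    C ↦ CD
    D ↦ BD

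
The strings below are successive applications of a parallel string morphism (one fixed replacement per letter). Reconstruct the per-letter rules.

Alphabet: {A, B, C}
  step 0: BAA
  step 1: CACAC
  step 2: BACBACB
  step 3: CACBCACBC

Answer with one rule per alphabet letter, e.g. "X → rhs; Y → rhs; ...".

A->AC, B->C, C->B

  step 2 ⇒ step 3: BACBACB ⇒ C·AC·B·C·AC·B·C
    A ↦ AC
    B ↦ C
    C ↦ B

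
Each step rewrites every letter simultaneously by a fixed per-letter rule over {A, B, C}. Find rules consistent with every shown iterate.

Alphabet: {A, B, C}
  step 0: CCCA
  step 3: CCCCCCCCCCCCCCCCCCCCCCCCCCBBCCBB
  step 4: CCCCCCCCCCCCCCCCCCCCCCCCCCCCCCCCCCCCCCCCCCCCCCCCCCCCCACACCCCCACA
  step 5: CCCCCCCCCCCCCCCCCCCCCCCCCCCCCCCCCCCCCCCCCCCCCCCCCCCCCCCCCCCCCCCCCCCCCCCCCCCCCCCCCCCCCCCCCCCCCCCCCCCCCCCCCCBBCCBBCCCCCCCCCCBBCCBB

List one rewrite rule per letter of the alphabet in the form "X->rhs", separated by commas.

  step 4 ⇒ step 5: CCCCCCCCCCCCCCCCCCCCCCCCCCCCCCCCCCCCCCCCCCCCCCCCCCCCCACACCCCCACA ⇒ CC·CC·CC·CC·CC·CC·CC·CC·CC·CC·CC·CC·CC·CC·CC·CC·CC·CC·CC·CC·CC·CC·CC·CC·CC·CC·CC·CC·CC·CC·CC·CC·CC·CC·CC·CC·CC·CC·CC·CC·CC·CC·CC·CC·CC·CC·CC·CC·CC·CC·CC·CC·CC·BB·CC·BB·CC·CC·CC·CC·CC·BB·CC·BB
    A ↦ BB
    C ↦ CC
  step 3 ⇒ step 4: CCCCCCCCCCCCCCCCCCCCCCCCCCBBCCBB ⇒ CC·CC·CC·CC·CC·CC·CC·CC·CC·CC·CC·CC·CC·CC·CC·CC·CC·CC·CC·CC·CC·CC·CC·CC·CC·CC·CA·CA·CC·CC·CA·CA
    B ↦ CA

A->BB, B->CA, C->CC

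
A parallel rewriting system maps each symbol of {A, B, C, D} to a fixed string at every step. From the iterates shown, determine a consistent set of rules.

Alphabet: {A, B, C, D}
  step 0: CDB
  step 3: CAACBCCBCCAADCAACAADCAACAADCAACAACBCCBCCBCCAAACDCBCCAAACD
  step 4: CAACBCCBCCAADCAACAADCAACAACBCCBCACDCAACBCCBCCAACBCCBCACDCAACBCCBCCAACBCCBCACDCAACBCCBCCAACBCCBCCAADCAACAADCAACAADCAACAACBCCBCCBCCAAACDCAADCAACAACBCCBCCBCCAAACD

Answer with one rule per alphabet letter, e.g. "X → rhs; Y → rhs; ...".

  step 3 ⇒ step 4: CAACBCCBCCAADCAACAADCAACAADCAACAACBCCBCCBCCAAACDCBCCAAACD ⇒ CAA·CBC·CBC·CAA·D·CAA·CAA·D·CAA·CAA·CBC·CBC·ACD·CAA·CBC·CBC·CAA·CBC·CBC·ACD·CAA·CBC·CBC·CAA·CBC·CBC·ACD·CAA·CBC·CBC·CAA·CBC·CBC·CAA·D·CAA·CAA·D·CAA·CAA·D·CAA·CAA·CBC·CBC·CBC·CAA·ACD·CAA·D·CAA·CAA·CBC·CBC·CBC·CAA·ACD
    A ↦ CBC
    B ↦ D
    C ↦ CAA
    D ↦ ACD

A->CBC, B->D, C->CAA, D->ACD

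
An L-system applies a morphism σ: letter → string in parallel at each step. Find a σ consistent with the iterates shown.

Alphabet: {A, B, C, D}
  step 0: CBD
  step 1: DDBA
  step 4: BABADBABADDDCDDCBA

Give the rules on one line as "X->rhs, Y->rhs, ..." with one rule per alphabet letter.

A->DC, B->D, C->D, D->BA

  step 0 ⇒ step 1: CBD ⇒ D·D·BA
    B ↦ D
    C ↦ D
    D ↦ BA
    A ↦ DC  (constrained at step 1)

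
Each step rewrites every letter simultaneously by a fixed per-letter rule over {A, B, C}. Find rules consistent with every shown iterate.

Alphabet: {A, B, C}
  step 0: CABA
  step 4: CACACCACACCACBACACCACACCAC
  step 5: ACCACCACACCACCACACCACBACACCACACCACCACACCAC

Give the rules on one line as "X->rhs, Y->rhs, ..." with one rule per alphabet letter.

A->C, B->BA, C->AC

  step 4 ⇒ step 5: CACACCACACCACBACACCACACCAC ⇒ AC·C·AC·C·AC·AC·C·AC·C·AC·AC·C·AC·BA·C·AC·C·AC·AC·C·AC·C·AC·AC·C·AC
    A ↦ C
    B ↦ BA
    C ↦ AC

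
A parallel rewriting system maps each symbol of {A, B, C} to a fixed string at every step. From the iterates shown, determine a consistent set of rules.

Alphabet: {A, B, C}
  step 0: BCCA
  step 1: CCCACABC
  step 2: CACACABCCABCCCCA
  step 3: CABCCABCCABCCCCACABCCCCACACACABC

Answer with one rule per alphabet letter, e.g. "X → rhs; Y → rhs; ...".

  step 2 ⇒ step 3: CACACABCCABCCCCA ⇒ CA·BC·CA·BC·CA·BC·CC·CA·CA·BC·CC·CA·CA·CA·CA·BC
    A ↦ BC
    B ↦ CC
    C ↦ CA

A->BC, B->CC, C->CA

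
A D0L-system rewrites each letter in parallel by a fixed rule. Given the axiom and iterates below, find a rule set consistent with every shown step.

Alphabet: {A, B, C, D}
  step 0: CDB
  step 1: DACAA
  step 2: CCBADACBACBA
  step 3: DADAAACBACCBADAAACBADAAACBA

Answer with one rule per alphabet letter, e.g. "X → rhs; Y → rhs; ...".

  step 2 ⇒ step 3: CCBADACBACBA ⇒ DA·DA·AA·CBA·C·CBA·DA·AA·CBA·DA·AA·CBA
    A ↦ CBA
    B ↦ AA
    C ↦ DA
    D ↦ C

A->CBA, B->AA, C->DA, D->C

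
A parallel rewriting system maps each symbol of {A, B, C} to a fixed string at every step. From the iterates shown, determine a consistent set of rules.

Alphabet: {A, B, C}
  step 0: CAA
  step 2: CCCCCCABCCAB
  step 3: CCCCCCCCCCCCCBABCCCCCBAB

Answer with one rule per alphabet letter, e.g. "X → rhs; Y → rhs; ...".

  step 2 ⇒ step 3: CCCCCCABCCAB ⇒ CC·CC·CC·CC·CC·CC·CB·AB·CC·CC·CB·AB
    A ↦ CB
    B ↦ AB
    C ↦ CC

A->CB, B->AB, C->CC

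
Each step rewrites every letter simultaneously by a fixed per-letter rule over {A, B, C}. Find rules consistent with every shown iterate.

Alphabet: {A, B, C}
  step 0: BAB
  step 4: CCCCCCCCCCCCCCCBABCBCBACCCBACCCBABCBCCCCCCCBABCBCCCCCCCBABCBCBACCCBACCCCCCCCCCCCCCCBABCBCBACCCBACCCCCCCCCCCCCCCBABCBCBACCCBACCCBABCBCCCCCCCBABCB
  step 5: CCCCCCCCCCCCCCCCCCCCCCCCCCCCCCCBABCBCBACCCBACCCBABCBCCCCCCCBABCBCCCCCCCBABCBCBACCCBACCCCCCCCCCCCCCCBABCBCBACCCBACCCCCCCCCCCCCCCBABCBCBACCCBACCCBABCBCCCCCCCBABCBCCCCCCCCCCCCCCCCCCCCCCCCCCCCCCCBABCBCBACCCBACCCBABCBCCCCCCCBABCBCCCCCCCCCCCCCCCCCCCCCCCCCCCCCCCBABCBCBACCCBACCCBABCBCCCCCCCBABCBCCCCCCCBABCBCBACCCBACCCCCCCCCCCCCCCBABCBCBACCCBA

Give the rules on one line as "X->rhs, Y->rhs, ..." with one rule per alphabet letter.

A->BCB, B->CBA, C->CC

  step 4 ⇒ step 5: CCCCCCCCCCCCCCCBABCBCBACCCBACCCBABCBCCCCCCCBABCBCCCCCCCBABCBCBACCCBACCCCCCCCCCCCCCCBABCBCBACCCBACCCCCCCCCCCCCCCBABCBCBACCCBACCCBABCBCCCCCCCBABCB ⇒ CC·CC·CC·CC·CC·CC·CC·CC·CC·CC·CC·CC·CC·CC·CC·CBA·BCB·CBA·CC·CBA·CC·CBA·BCB·CC·CC·CC·CBA·BCB·CC·CC·CC·CBA·BCB·CBA·CC·CBA·CC·CC·CC·CC·CC·CC·CC·CBA·BCB·CBA·CC·CBA·CC·CC·CC·CC·CC·CC·CC·CBA·BCB·CBA·CC·CBA·CC·CBA·BCB·CC·CC·CC·CBA·BCB·CC·CC·CC·CC·CC·CC·CC·CC·CC·CC·CC·CC·CC·CC·CC·CBA·BCB·CBA·CC·CBA·CC·CBA·BCB·CC·CC·CC·CBA·BCB·CC·CC·CC·CC·CC·CC·CC·CC·CC·CC·CC·CC·CC·CC·CC·CBA·BCB·CBA·CC·CBA·CC·CBA·BCB·CC·CC·CC·CBA·BCB·CC·CC·CC·CBA·BCB·CBA·CC·CBA·CC·CC·CC·CC·CC·CC·CC·CBA·BCB·CBA·CC·CBA
    A ↦ BCB
    B ↦ CBA
    C ↦ CC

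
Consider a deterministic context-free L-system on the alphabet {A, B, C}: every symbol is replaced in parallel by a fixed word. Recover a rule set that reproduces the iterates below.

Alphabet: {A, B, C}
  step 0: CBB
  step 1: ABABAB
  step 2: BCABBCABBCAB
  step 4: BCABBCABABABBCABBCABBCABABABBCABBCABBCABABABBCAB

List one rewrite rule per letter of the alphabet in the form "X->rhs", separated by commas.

A->BC, B->AB, C->AB

  step 1 ⇒ step 2: ABABAB ⇒ BC·AB·BC·AB·BC·AB
    A ↦ BC
    B ↦ AB
  step 0 ⇒ step 1: CBB ⇒ AB·AB·AB
    C ↦ AB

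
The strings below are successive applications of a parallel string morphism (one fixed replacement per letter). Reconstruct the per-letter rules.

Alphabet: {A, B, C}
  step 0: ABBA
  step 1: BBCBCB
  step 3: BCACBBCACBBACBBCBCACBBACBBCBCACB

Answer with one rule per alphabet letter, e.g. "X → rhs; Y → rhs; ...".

A->B, B->BC, C->ACB

  step 0 ⇒ step 1: ABBA ⇒ B·BC·BC·B
    A ↦ B
    B ↦ BC
    C ↦ ACB  (constrained at step 1)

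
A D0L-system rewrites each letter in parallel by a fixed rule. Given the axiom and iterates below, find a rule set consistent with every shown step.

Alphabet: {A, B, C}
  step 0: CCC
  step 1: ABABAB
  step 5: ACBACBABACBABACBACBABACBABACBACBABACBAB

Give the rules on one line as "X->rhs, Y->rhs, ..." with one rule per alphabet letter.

  step 0 ⇒ step 1: CCC ⇒ AB·AB·AB
    C ↦ AB
    A ↦ B  (constrained at step 1)
    B ↦ AC  (constrained at step 1)

A->B, B->AC, C->AB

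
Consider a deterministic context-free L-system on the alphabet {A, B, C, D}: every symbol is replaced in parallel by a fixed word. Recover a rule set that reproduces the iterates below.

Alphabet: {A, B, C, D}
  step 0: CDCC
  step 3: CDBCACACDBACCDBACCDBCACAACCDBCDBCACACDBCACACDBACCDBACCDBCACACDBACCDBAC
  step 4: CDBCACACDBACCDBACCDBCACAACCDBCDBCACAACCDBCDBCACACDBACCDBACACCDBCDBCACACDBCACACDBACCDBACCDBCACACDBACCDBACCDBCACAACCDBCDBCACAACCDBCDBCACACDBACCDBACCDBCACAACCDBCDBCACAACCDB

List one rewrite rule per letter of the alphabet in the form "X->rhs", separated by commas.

A->AC, B->A, C->CDB, D->CAC

  step 3 ⇒ step 4: CDBCACACDBACCDBACCDBCACAACCDBCDBCACACDBCACACDBACCDBACCDBCACACDBACCDBAC ⇒ CDB·CAC·A·CDB·AC·CDB·AC·CDB·CAC·A·AC·CDB·CDB·CAC·A·AC·CDB·CDB·CAC·A·CDB·AC·CDB·AC·AC·CDB·CDB·CAC·A·CDB·CAC·A·CDB·AC·CDB·AC·CDB·CAC·A·CDB·AC·CDB·AC·CDB·CAC·A·AC·CDB·CDB·CAC·A·AC·CDB·CDB·CAC·A·CDB·AC·CDB·AC·CDB·CAC·A·AC·CDB·CDB·CAC·A·AC·CDB
    A ↦ AC
    B ↦ A
    C ↦ CDB
    D ↦ CAC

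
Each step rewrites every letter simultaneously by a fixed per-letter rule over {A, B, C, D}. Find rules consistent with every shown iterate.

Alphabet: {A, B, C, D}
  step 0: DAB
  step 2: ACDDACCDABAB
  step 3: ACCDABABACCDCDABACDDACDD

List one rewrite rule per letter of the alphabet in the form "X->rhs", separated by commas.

  step 2 ⇒ step 3: ACDDACCDABAB ⇒ AC·CD·AB·AB·AC·CD·CD·AB·AC·DD·AC·DD
    A ↦ AC
    B ↦ DD
    C ↦ CD
    D ↦ AB

A->AC, B->DD, C->CD, D->AB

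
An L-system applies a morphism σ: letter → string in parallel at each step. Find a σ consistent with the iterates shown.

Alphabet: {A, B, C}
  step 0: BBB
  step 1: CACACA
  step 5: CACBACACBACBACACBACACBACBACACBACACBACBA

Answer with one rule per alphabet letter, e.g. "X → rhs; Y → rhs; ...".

A->C, B->CA, C->BA

  step 0 ⇒ step 1: BBB ⇒ CA·CA·CA
    B ↦ CA
    A ↦ C  (constrained at step 1)
    C ↦ BA  (constrained at step 1)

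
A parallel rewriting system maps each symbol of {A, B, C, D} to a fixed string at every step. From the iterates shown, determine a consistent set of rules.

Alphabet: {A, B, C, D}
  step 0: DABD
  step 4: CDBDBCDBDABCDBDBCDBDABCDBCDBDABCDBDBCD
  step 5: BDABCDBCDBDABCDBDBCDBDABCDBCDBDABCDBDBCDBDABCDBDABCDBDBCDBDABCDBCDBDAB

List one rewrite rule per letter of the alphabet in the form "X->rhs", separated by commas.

A->DB, B->CD, C->BDA, D->B

  step 4 ⇒ step 5: CDBDBCDBDABCDBDBCDBDABCDBCDBDABCDBDBCD ⇒ BDA·B·CD·B·CD·BDA·B·CD·B·DB·CD·BDA·B·CD·B·CD·BDA·B·CD·B·DB·CD·BDA·B·CD·BDA·B·CD·B·DB·CD·BDA·B·CD·B·CD·BDA·B
    A ↦ DB
    B ↦ CD
    C ↦ BDA
    D ↦ B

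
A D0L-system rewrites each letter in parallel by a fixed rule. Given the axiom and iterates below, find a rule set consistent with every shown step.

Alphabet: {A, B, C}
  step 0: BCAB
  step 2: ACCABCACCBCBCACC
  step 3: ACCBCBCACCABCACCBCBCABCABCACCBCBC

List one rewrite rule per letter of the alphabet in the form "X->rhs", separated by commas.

A->ACC, B->A, C->BC

  step 2 ⇒ step 3: ACCABCACCBCBCACC ⇒ ACC·BC·BC·ACC·A·BC·ACC·BC·BC·A·BC·A·BC·ACC·BC·BC
    A ↦ ACC
    B ↦ A
    C ↦ BC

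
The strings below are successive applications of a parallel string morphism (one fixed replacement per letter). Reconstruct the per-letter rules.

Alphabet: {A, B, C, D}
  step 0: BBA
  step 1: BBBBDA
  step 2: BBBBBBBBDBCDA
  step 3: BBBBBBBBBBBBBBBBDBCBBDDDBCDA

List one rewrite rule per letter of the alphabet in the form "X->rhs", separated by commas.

  step 2 ⇒ step 3: BBBBBBBBDBCDA ⇒ BB·BB·BB·BB·BB·BB·BB·BB·DBC·BB·DD·DBC·DA
    A ↦ DA
    B ↦ BB
    C ↦ DD
    D ↦ DBC

A->DA, B->BB, C->DD, D->DBC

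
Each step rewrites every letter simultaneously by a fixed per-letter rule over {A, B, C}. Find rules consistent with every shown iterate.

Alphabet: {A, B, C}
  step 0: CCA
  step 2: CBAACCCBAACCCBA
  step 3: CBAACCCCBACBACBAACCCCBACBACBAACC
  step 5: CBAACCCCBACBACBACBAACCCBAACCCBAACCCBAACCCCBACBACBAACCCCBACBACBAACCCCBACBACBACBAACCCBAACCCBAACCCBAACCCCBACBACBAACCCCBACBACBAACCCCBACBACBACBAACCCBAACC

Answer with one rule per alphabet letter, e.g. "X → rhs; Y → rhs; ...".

  step 2 ⇒ step 3: CBAACCCBAACCCBA ⇒ CBA·AC·C·C·CBA·CBA·CBA·AC·C·C·CBA·CBA·CBA·AC·C
    A ↦ C
    B ↦ AC
    C ↦ CBA

A->C, B->AC, C->CBA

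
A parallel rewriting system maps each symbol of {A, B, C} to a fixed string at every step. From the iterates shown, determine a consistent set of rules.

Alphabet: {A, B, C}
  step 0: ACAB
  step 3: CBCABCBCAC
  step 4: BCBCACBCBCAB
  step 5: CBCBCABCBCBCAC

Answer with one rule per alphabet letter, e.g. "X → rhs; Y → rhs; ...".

A->CA, B->C, C->B

  step 4 ⇒ step 5: BCBCACBCBCAB ⇒ C·B·C·B·CA·B·C·B·C·B·CA·C
    A ↦ CA
    B ↦ C
    C ↦ B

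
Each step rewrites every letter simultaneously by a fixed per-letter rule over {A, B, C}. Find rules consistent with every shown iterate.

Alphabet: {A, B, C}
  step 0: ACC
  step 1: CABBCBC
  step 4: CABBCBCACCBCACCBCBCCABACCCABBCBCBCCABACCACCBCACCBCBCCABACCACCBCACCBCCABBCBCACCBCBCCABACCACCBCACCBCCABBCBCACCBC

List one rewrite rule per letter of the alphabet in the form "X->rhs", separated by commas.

  step 0 ⇒ step 1: ACC ⇒ CAB·BC·BC
    A ↦ CAB
    C ↦ BC
    B ↦ ACC  (constrained at step 1)

A->CAB, B->ACC, C->BC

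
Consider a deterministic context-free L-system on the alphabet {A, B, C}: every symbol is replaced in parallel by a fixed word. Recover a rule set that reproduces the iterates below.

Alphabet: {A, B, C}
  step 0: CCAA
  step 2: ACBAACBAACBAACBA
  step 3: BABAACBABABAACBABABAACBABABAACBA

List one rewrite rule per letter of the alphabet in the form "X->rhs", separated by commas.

A->BA, B->AC, C->BA

  step 2 ⇒ step 3: ACBAACBAACBAACBA ⇒ BA·BA·AC·BA·BA·BA·AC·BA·BA·BA·AC·BA·BA·BA·AC·BA
    A ↦ BA
    B ↦ AC
    C ↦ BA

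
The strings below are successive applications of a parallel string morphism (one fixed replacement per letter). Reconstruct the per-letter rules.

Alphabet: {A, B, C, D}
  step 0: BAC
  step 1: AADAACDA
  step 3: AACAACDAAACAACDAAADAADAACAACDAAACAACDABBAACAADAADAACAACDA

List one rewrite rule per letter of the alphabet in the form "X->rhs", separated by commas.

A->AAC, B->AAD, C->DA, D->BB

  step 0 ⇒ step 1: BAC ⇒ AAD·AAC·DA
    A ↦ AAC
    B ↦ AAD
    C ↦ DA
    D ↦ BB  (constrained at step 1)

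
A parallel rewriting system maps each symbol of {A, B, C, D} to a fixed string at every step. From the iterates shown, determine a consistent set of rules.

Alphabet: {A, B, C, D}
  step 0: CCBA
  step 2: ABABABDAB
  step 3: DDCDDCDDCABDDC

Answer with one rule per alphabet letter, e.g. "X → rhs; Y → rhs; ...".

A->D, B->DC, C->D, D->AB

  step 2 ⇒ step 3: ABABABDAB ⇒ D·DC·D·DC·D·DC·AB·D·DC
    A ↦ D
    B ↦ DC
    D ↦ AB
    C ↦ D  (constrained at step 0)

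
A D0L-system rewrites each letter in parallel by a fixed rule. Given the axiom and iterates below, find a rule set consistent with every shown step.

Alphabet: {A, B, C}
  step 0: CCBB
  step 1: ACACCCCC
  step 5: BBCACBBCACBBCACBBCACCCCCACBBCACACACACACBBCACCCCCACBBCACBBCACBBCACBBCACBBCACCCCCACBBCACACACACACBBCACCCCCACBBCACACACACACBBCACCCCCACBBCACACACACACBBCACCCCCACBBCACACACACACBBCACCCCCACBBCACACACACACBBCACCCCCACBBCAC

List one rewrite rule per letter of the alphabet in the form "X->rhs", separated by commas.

A->BBC, B->CC, C->AC

  step 0 ⇒ step 1: CCBB ⇒ AC·AC·CC·CC
    B ↦ CC
    C ↦ AC
    A ↦ BBC  (constrained at step 1)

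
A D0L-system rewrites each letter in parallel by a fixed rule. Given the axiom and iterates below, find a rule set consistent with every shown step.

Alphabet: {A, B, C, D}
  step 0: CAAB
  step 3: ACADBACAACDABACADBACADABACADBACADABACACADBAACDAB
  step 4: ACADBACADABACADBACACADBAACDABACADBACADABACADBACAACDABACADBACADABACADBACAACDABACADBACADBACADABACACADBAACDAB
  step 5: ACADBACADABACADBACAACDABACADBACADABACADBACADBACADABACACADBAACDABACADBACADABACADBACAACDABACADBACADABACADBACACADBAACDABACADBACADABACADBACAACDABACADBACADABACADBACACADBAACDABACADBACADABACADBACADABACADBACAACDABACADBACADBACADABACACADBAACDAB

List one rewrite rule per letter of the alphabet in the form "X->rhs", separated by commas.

A->AC, B->DAB, C->ADB, D->A

  step 4 ⇒ step 5: ACADBACADABACADBACACADBAACDABACADBACADABACADBACAACDABACADBACADABACADBACAACDABACADBACADBACADABACACADBAACDAB ⇒ AC·ADB·AC·A·DAB·AC·ADB·AC·A·AC·DAB·AC·ADB·AC·A·DAB·AC·ADB·AC·ADB·AC·A·DAB·AC·AC·ADB·A·AC·DAB·AC·ADB·AC·A·DAB·AC·ADB·AC·A·AC·DAB·AC·ADB·AC·A·DAB·AC·ADB·AC·AC·ADB·A·AC·DAB·AC·ADB·AC·A·DAB·AC·ADB·AC·A·AC·DAB·AC·ADB·AC·A·DAB·AC·ADB·AC·AC·ADB·A·AC·DAB·AC·ADB·AC·A·DAB·AC·ADB·AC·A·DAB·AC·ADB·AC·A·AC·DAB·AC·ADB·AC·ADB·AC·A·DAB·AC·AC·ADB·A·AC·DAB
    A ↦ AC
    B ↦ DAB
    C ↦ ADB
    D ↦ A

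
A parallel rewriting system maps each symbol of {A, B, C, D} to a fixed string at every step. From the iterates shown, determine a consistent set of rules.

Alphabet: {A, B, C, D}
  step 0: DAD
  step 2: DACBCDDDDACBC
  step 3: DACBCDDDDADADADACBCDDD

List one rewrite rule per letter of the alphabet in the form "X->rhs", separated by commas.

  step 2 ⇒ step 3: DACBCDDDDACBC ⇒ DA·CBC·D·D·D·DA·DA·DA·DA·CBC·D·D·D
    A ↦ CBC
    B ↦ D
    C ↦ D
    D ↦ DA

A->CBC, B->D, C->D, D->DA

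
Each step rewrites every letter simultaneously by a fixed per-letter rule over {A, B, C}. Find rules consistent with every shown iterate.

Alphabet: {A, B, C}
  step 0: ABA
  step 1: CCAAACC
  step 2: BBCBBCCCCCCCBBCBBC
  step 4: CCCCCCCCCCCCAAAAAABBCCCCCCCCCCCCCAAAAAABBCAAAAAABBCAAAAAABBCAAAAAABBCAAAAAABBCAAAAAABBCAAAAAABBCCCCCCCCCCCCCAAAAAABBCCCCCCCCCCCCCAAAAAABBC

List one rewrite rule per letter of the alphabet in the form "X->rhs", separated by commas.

  step 1 ⇒ step 2: CCAAACC ⇒ BBC·BBC·CC·CC·CC·BBC·BBC
    A ↦ CC
    C ↦ BBC
  step 0 ⇒ step 1: ABA ⇒ CC·AAA·CC
    B ↦ AAA

A->CC, B->AAA, C->BBC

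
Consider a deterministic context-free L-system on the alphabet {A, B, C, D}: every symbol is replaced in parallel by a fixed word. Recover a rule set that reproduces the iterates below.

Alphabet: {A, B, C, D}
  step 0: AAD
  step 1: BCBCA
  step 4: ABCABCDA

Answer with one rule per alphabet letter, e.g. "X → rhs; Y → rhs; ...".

A->BC, B->C, C->D, D->A

  step 0 ⇒ step 1: AAD ⇒ BC·BC·A
    A ↦ BC
    D ↦ A
    B ↦ C  (constrained at step 1)
    C ↦ D  (constrained at step 1)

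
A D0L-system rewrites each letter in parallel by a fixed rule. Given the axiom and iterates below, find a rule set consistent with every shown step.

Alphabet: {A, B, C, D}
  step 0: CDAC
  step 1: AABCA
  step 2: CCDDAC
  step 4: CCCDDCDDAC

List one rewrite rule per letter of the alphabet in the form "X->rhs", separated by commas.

  step 1 ⇒ step 2: AABCA ⇒ C·C·DD·A·C
    A ↦ C
    B ↦ DD
    C ↦ A
  step 0 ⇒ step 1: CDAC ⇒ A·AB·C·A
    D ↦ AB

A->C, B->DD, C->A, D->AB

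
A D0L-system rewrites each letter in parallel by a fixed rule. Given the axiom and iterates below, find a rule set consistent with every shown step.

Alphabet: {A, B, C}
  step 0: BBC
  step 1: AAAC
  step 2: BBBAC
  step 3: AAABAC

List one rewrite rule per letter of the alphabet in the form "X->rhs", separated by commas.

  step 2 ⇒ step 3: BBBAC ⇒ A·A·A·B·AC
    A ↦ B
    B ↦ A
    C ↦ AC

A->B, B->A, C->AC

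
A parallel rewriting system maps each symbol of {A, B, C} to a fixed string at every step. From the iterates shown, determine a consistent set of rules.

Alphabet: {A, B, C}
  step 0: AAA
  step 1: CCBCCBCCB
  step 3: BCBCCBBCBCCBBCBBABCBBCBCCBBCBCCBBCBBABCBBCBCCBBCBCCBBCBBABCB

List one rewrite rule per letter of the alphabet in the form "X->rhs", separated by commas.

  step 0 ⇒ step 1: AAA ⇒ CCB·CCB·CCB
    A ↦ CCB
    B ↦ BCB  (constrained at step 1)
    C ↦ BA  (constrained at step 1)

A->CCB, B->BCB, C->BA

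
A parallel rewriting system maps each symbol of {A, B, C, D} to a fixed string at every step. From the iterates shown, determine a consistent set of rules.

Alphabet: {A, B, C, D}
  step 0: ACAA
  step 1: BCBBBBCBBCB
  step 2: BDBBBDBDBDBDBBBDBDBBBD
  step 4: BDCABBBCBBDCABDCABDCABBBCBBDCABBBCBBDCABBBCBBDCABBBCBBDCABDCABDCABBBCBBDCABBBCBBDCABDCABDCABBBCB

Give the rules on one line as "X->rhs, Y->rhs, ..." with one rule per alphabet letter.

  step 1 ⇒ step 2: BCBBBBCBBCB ⇒ BD·BB·BD·BD·BD·BD·BB·BD·BD·BB·BD
    B ↦ BD
    C ↦ BB
  step 0 ⇒ step 1: ACAA ⇒ BCB·BB·BCB·BCB
    A ↦ BCB
    D ↦ CA  (constrained at step 2)

A->BCB, B->BD, C->BB, D->CA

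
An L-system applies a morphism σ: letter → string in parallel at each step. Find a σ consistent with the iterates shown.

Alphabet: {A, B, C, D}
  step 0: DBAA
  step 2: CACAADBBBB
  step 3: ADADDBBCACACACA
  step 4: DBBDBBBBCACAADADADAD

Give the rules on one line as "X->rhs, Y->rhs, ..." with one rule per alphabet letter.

  step 3 ⇒ step 4: ADADDBBCACACACA ⇒ D·BB·D·BB·BB·CA·CA·A·D·A·D·A·D·A·D
    A ↦ D
    B ↦ CA
    C ↦ A
    D ↦ BB

A->D, B->CA, C->A, D->BB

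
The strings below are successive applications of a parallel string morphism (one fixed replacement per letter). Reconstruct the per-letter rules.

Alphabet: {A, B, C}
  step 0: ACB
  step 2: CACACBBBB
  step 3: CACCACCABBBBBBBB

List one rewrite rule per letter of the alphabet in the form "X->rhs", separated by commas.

  step 2 ⇒ step 3: CACACBBBB ⇒ CA·C·CA·C·CA·BB·BB·BB·BB
    A ↦ C
    B ↦ BB
    C ↦ CA

A->C, B->BB, C->CA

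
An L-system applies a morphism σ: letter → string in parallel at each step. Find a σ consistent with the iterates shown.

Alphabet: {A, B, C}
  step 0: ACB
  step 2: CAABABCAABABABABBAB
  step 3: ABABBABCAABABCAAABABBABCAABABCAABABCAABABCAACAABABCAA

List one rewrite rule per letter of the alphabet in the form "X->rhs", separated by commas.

  step 2 ⇒ step 3: CAABABCAABABABABBAB ⇒ A·BAB·BAB·CAA·BAB·CAA·A·BAB·BAB·CAA·BAB·CAA·BAB·CAA·BAB·CAA·CAA·BAB·CAA
    A ↦ BAB
    B ↦ CAA
    C ↦ A

A->BAB, B->CAA, C->A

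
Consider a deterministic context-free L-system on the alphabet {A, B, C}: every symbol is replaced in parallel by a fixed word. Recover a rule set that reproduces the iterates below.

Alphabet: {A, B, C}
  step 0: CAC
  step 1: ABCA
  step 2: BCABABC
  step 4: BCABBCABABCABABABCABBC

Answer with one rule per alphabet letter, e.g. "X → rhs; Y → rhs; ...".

A->BC, B->AB, C->A

  step 1 ⇒ step 2: ABCA ⇒ BC·AB·A·BC
    A ↦ BC
    B ↦ AB
    C ↦ A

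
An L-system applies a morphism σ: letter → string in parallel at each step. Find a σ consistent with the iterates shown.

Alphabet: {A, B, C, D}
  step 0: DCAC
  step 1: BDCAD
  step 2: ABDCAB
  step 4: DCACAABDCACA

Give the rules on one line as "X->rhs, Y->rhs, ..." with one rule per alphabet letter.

  step 1 ⇒ step 2: BDCAD ⇒ A·B·D·CA·B
    A ↦ CA
    B ↦ A
    C ↦ D
    D ↦ B

A->CA, B->A, C->D, D->B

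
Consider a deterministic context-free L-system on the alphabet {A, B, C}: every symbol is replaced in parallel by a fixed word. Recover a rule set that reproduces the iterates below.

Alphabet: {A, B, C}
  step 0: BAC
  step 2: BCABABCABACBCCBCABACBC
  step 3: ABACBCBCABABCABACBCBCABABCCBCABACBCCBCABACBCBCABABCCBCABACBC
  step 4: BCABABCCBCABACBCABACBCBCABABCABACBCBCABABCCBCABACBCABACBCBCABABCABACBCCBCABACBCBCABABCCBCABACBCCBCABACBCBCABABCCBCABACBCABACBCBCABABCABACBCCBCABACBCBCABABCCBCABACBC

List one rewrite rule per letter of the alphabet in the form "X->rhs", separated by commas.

  step 3 ⇒ step 4: ABACBCBCABABCABACBCBCABABCCBCABACBCCBCABACBCBCABABCCBCABACBC ⇒ BC·ABA·BC·CBC·ABA·CBC·ABA·CBC·BC·ABA·BC·ABA·CBC·BC·ABA·BC·CBC·ABA·CBC·ABA·CBC·BC·ABA·BC·ABA·CBC·CBC·ABA·CBC·BC·ABA·BC·CBC·ABA·CBC·CBC·ABA·CBC·BC·ABA·BC·CBC·ABA·CBC·ABA·CBC·BC·ABA·BC·ABA·CBC·CBC·ABA·CBC·BC·ABA·BC·CBC·ABA·CBC
    A ↦ BC
    B ↦ ABA
    C ↦ CBC

A->BC, B->ABA, C->CBC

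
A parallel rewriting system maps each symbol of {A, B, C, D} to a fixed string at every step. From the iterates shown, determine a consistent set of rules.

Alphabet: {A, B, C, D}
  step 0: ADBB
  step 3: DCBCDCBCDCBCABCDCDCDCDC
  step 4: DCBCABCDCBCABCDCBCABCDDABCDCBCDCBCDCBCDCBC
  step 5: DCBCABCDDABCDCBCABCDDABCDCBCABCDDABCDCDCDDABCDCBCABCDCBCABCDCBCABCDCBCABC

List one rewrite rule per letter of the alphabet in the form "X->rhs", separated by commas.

A->DD, B->A, C->BC, D->DC

  step 4 ⇒ step 5: DCBCABCDCBCABCDCBCABCDDABCDCBCDCBCDCBCDCBC ⇒ DC·BC·A·BC·DD·A·BC·DC·BC·A·BC·DD·A·BC·DC·BC·A·BC·DD·A·BC·DC·DC·DD·A·BC·DC·BC·A·BC·DC·BC·A·BC·DC·BC·A·BC·DC·BC·A·BC
    A ↦ DD
    B ↦ A
    C ↦ BC
    D ↦ DC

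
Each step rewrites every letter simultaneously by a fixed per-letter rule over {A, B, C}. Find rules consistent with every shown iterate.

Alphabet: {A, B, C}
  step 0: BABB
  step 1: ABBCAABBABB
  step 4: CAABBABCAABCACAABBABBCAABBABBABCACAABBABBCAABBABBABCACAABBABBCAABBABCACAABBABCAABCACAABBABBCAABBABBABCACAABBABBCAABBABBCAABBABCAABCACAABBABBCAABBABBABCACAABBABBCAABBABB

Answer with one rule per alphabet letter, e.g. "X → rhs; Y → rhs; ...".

A->CA, B->ABB, C->AB

  step 0 ⇒ step 1: BABB ⇒ ABB·CA·ABB·ABB
    A ↦ CA
    B ↦ ABB
    C ↦ AB  (constrained at step 1)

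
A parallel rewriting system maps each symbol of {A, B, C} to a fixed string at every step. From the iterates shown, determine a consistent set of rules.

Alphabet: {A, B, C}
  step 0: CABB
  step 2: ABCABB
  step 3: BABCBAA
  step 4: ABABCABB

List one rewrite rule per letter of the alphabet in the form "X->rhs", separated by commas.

  step 3 ⇒ step 4: BABCBAA ⇒ A·B·A·BC·A·B·B
    A ↦ B
    B ↦ A
    C ↦ BC

A->B, B->A, C->BC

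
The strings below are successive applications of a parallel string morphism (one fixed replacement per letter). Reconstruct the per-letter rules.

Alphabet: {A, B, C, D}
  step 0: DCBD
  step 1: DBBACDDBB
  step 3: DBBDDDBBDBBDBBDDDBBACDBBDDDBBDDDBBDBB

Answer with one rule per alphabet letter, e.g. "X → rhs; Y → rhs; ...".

  step 0 ⇒ step 1: DCBD ⇒ DBB·AC·D·DBB
    B ↦ D
    C ↦ AC
    D ↦ DBB
    A ↦ DBB  (constrained at step 1)

A->DBB, B->D, C->AC, D->DBB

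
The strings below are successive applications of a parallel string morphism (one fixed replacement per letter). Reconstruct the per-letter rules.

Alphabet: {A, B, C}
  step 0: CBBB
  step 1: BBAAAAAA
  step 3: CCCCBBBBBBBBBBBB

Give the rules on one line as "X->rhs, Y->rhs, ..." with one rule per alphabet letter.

A->C, B->AA, C->BB

  step 0 ⇒ step 1: CBBB ⇒ BB·AA·AA·AA
    B ↦ AA
    C ↦ BB
    A ↦ C  (constrained at step 1)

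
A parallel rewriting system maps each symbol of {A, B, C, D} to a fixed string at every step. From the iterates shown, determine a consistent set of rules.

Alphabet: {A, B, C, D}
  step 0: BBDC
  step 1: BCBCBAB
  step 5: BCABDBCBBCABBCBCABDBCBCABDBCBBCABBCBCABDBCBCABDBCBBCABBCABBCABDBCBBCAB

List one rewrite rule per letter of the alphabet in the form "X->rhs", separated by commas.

A->D, B->BC, C->AB, D->B

  step 0 ⇒ step 1: BBDC ⇒ BC·BC·B·AB
    B ↦ BC
    C ↦ AB
    D ↦ B
    A ↦ D  (constrained at step 1)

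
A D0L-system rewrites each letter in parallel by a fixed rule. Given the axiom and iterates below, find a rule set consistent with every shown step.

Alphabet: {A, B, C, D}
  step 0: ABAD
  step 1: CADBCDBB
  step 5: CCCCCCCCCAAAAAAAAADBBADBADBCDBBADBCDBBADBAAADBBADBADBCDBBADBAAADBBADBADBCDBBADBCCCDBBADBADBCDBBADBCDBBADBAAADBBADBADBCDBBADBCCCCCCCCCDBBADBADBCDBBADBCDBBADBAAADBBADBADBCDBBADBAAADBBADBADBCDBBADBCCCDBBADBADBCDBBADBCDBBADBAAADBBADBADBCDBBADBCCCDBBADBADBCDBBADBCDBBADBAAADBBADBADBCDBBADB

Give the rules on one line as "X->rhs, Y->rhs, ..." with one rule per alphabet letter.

  step 0 ⇒ step 1: ABAD ⇒ C·ADB·C·DBB
    A ↦ C
    B ↦ ADB
    D ↦ DBB
    C ↦ AAA  (constrained at step 1)

A->C, B->ADB, C->AAA, D->DBB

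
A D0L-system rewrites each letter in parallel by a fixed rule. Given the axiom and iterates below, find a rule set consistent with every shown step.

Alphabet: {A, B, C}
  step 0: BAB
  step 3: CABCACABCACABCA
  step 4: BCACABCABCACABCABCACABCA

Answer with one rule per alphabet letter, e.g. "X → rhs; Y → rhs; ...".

  step 3 ⇒ step 4: CABCACABCACABCA ⇒ B·CA·CA·B·CA·B·CA·CA·B·CA·B·CA·CA·B·CA
    A ↦ CA
    B ↦ CA
    C ↦ B

A->CA, B->CA, C->B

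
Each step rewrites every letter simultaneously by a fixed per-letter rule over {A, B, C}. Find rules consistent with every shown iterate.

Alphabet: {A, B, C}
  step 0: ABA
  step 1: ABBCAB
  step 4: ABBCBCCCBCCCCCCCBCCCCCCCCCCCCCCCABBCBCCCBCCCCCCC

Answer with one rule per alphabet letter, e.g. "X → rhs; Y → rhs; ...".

A->AB, B->BC, C->CC

  step 0 ⇒ step 1: ABA ⇒ AB·BC·AB
    A ↦ AB
    B ↦ BC
    C ↦ CC  (constrained at step 1)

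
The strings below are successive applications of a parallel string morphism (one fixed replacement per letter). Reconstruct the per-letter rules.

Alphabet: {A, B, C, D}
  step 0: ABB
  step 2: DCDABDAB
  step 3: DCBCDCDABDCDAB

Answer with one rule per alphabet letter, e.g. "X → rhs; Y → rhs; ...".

  step 2 ⇒ step 3: DCDABDAB ⇒ DC·BC·DC·D·AB·DC·D·AB
    A ↦ D
    B ↦ AB
    C ↦ BC
    D ↦ DC

A->D, B->AB, C->BC, D->DC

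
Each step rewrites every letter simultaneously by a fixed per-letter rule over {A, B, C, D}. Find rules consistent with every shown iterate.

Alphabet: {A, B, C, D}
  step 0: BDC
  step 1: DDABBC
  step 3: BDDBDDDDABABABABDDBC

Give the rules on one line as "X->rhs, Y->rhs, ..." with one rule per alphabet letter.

  step 0 ⇒ step 1: BDC ⇒ DD·AB·BC
    B ↦ DD
    C ↦ BC
    D ↦ AB
    A ↦ B  (constrained at step 1)

A->B, B->DD, C->BC, D->AB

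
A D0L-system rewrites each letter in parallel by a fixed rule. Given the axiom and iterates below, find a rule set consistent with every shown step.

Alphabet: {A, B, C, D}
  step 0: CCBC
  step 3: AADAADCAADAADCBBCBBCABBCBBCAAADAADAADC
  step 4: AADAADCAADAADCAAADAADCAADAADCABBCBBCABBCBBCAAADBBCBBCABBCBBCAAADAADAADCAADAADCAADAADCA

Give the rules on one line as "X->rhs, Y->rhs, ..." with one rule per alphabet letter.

A->AAD, B->BBC, C->A, D->C

  step 3 ⇒ step 4: AADAADCAADAADCBBCBBCABBCBBCAAADAADAADC ⇒ AAD·AAD·C·AAD·AAD·C·A·AAD·AAD·C·AAD·AAD·C·A·BBC·BBC·A·BBC·BBC·A·AAD·BBC·BBC·A·BBC·BBC·A·AAD·AAD·AAD·C·AAD·AAD·C·AAD·AAD·C·A
    A ↦ AAD
    B ↦ BBC
    C ↦ A
    D ↦ C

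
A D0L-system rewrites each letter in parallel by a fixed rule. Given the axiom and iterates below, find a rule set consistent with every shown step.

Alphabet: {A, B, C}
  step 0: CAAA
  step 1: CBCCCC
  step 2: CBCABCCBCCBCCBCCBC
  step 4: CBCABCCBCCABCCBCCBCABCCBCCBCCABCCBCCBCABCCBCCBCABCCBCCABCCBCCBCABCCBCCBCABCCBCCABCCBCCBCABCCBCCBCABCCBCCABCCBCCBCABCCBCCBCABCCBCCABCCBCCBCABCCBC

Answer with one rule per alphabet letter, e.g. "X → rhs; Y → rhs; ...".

A->C, B->ABC, C->CBC

  step 1 ⇒ step 2: CBCCCC ⇒ CBC·ABC·CBC·CBC·CBC·CBC
    B ↦ ABC
    C ↦ CBC
  step 0 ⇒ step 1: CAAA ⇒ CBC·C·C·C
    A ↦ C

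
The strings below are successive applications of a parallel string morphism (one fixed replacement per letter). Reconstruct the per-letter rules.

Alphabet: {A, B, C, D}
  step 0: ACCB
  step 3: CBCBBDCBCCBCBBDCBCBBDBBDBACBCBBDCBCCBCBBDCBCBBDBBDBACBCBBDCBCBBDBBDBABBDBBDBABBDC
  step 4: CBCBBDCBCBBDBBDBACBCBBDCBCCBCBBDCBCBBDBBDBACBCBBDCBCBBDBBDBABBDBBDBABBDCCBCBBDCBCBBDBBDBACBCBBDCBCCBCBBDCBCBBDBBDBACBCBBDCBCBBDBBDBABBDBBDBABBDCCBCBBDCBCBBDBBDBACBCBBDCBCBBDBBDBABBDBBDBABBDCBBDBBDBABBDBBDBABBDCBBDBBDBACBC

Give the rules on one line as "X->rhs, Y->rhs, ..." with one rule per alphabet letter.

  step 3 ⇒ step 4: CBCBBDCBCCBCBBDCBCBBDBBDBACBCBBDCBCCBCBBDCBCBBDBBDBACBCBBDCBCBBDBBDBABBDBBDBABBDC ⇒ CBC·BBD·CBC·BBD·BBD·BA·CBC·BBD·CBC·CBC·BBD·CBC·BBD·BBD·BA·CBC·BBD·CBC·BBD·BBD·BA·BBD·BBD·BA·BBD·C·CBC·BBD·CBC·BBD·BBD·BA·CBC·BBD·CBC·CBC·BBD·CBC·BBD·BBD·BA·CBC·BBD·CBC·BBD·BBD·BA·BBD·BBD·BA·BBD·C·CBC·BBD·CBC·BBD·BBD·BA·CBC·BBD·CBC·BBD·BBD·BA·BBD·BBD·BA·BBD·C·BBD·BBD·BA·BBD·BBD·BA·BBD·C·BBD·BBD·BA·CBC
    A ↦ C
    B ↦ BBD
    C ↦ CBC
    D ↦ BA

A->C, B->BBD, C->CBC, D->BA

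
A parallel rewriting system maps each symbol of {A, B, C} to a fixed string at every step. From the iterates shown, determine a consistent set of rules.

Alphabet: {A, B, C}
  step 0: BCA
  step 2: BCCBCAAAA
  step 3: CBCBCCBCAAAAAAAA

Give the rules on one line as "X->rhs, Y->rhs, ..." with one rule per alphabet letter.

A->AA, B->C, C->BC

  step 2 ⇒ step 3: BCCBCAAAA ⇒ C·BC·BC·C·BC·AA·AA·AA·AA
    A ↦ AA
    B ↦ C
    C ↦ BC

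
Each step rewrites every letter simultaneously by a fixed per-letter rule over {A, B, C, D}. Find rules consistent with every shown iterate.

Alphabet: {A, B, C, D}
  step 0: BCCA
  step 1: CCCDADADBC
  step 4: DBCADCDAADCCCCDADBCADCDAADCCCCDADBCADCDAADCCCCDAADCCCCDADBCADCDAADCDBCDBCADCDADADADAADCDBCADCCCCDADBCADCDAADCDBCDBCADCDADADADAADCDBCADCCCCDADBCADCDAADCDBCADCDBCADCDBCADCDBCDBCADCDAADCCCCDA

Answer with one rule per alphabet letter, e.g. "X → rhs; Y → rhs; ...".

A->DBC, B->CCC, C->DA, D->ADC

  step 0 ⇒ step 1: BCCA ⇒ CCC·DA·DA·DBC
    A ↦ DBC
    B ↦ CCC
    C ↦ DA
    D ↦ ADC  (constrained at step 1)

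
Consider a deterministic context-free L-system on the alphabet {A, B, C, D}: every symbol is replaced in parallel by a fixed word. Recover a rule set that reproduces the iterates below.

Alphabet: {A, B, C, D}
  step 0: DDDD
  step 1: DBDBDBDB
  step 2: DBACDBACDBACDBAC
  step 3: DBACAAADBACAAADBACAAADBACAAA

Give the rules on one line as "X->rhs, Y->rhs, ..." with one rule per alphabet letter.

A->AA, B->AC, C->A, D->DB

  step 2 ⇒ step 3: DBACDBACDBACDBAC ⇒ DB·AC·AA·A·DB·AC·AA·A·DB·AC·AA·A·DB·AC·AA·A
    A ↦ AA
    B ↦ AC
    C ↦ A
    D ↦ DB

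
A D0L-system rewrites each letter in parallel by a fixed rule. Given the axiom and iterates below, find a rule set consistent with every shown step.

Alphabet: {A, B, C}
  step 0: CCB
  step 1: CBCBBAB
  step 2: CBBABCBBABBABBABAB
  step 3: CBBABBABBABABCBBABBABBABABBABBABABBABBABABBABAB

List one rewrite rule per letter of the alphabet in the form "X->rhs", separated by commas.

  step 2 ⇒ step 3: CBBABCBBABBABBABAB ⇒ CB·BAB·BAB·BA·BAB·CB·BAB·BAB·BA·BAB·BAB·BA·BAB·BAB·BA·BAB·BA·BAB
    A ↦ BA
    B ↦ BAB
    C ↦ CB

A->BA, B->BAB, C->CB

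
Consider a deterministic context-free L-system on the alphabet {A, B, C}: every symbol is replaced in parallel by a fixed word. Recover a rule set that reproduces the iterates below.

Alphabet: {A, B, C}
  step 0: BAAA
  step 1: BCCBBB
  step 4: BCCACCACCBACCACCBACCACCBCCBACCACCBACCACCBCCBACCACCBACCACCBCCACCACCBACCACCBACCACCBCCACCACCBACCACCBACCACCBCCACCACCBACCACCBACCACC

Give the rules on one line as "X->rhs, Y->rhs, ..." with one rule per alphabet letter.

  step 0 ⇒ step 1: BAAA ⇒ BCC·B·B·B
    A ↦ B
    B ↦ BCC
    C ↦ ACC  (constrained at step 1)

A->B, B->BCC, C->ACC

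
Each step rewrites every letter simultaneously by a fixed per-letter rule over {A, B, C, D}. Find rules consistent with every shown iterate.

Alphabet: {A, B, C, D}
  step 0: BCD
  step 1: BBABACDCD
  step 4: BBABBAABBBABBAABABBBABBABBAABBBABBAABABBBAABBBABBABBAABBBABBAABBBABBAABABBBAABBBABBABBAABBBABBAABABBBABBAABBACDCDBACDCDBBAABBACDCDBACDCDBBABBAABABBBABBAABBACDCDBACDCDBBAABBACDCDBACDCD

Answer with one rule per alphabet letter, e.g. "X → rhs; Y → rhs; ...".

  step 0 ⇒ step 1: BCD ⇒ BBA·BAC·DCD
    B ↦ BBA
    C ↦ BAC
    D ↦ DCD
    A ↦ AB  (constrained at step 1)

A->AB, B->BBA, C->BAC, D->DCD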